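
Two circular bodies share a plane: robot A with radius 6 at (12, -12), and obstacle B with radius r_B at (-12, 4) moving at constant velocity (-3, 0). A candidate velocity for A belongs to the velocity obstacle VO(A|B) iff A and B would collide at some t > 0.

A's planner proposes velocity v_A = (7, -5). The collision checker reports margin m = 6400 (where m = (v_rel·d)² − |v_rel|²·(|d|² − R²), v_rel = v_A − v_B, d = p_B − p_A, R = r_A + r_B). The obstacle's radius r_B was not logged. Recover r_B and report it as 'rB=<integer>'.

m = 6400
d = (-24, 16);  v_rel = (10, -5),  |v_rel|² = 125
v_rel×d = (10)·(16) − (-5)·(-24) = 40
since m = R²·125 − 40²:  R² = (1600 + 6400) / 125 = 64
R = √64 = 8  ⇒  r_B = 8 − 6 = 2

rB=2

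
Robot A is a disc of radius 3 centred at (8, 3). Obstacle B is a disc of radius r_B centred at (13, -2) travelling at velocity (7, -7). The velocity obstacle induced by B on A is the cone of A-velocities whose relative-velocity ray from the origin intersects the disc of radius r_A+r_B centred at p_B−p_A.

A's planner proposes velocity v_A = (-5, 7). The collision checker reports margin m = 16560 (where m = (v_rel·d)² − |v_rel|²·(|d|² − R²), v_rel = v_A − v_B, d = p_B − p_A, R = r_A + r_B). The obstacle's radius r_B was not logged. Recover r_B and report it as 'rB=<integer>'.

m = 16560
d = (5, -5);  v_rel = (-12, 14),  |v_rel|² = 340
v_rel×d = (-12)·(-5) − (14)·(5) = -10
since m = R²·340 − (-10)²:  R² = (100 + 16560) / 340 = 49
R = √49 = 7  ⇒  r_B = 7 − 3 = 4

rB=4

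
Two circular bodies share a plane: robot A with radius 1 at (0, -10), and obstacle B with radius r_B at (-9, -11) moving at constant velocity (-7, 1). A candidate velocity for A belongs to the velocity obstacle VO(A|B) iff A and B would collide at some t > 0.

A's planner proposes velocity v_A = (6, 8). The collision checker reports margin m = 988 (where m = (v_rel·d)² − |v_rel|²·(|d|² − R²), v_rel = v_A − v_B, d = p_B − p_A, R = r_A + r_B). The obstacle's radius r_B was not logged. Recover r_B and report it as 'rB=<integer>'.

m = 988
d = (-9, -1);  v_rel = (13, 7),  |v_rel|² = 218
v_rel×d = (13)·(-1) − (7)·(-9) = 50
since m = R²·218 − 50²:  R² = (2500 + 988) / 218 = 16
R = √16 = 4  ⇒  r_B = 4 − 1 = 3

rB=3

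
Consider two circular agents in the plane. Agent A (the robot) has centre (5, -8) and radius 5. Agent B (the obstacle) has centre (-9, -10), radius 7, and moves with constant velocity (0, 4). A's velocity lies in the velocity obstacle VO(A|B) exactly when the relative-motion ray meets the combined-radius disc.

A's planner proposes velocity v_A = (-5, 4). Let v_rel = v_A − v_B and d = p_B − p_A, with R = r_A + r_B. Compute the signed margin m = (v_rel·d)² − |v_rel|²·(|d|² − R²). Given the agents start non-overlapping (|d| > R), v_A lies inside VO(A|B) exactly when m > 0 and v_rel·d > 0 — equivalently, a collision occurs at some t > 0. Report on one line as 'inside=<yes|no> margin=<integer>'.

d = (-14, -2),  |d|² = 200;  R = 5+7 = 12,  c = 200−12² = 56
v_rel = (-5, 0),  |v_rel|² = 25;  v_rel·d = (-5)·(-14) + (0)·(-2) = 70
25·t² − 140·t + 56 = 0  ⇒  m = 70² − 25·56 = 3500
m = 3500 > 0,  v_rel·d = 70 > 0  ⇒  inside

inside=yes margin=3500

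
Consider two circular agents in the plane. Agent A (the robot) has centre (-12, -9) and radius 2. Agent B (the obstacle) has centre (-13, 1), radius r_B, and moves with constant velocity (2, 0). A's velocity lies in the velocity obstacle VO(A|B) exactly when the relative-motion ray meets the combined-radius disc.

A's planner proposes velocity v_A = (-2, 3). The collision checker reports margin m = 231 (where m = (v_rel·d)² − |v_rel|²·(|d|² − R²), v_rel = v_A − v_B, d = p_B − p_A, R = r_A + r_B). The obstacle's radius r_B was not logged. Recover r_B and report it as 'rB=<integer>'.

m = 231
d = (-1, 10);  v_rel = (-4, 3),  |v_rel|² = 25
v_rel×d = (-4)·(10) − (3)·(-1) = -37
since m = R²·25 − (-37)²:  R² = (1369 + 231) / 25 = 64
R = √64 = 8  ⇒  r_B = 8 − 2 = 6

rB=6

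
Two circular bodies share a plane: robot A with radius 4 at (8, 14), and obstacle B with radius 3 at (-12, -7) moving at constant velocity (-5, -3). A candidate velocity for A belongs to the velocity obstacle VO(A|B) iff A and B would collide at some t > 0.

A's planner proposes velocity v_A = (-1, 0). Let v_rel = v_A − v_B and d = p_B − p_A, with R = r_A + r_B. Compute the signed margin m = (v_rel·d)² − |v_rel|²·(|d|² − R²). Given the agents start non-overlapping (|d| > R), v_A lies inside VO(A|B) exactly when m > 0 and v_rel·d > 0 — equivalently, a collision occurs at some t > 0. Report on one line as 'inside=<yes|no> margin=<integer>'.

d = (-20, -21),  |d|² = 841;  R = 4+3 = 7,  c = 841−7² = 792
v_rel = (4, 3),  |v_rel|² = 25;  v_rel·d = (4)·(-20) + (3)·(-21) = -143
25·t² + 286·t + 792 = 0  ⇒  m = (-143)² − 25·792 = 649
m = 649 > 0,  v_rel·d = -143 < 0  ⇒  outside

inside=no margin=649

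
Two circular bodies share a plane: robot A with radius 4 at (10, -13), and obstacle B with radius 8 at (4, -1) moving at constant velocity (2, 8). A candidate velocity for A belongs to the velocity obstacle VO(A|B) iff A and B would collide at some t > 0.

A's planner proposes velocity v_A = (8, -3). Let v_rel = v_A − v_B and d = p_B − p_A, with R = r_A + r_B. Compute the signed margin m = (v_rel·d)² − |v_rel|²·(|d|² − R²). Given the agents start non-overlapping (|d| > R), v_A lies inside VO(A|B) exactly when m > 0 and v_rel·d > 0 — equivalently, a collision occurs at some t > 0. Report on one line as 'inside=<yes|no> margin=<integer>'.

d = (-6, 12),  |d|² = 180;  R = 4+8 = 12,  c = 180−12² = 36
v_rel = (6, -11),  |v_rel|² = 157;  v_rel·d = (6)·(-6) + (-11)·(12) = -168
157·t² + 336·t + 36 = 0  ⇒  m = (-168)² − 157·36 = 22572
m = 22572 > 0,  v_rel·d = -168 < 0  ⇒  outside

inside=no margin=22572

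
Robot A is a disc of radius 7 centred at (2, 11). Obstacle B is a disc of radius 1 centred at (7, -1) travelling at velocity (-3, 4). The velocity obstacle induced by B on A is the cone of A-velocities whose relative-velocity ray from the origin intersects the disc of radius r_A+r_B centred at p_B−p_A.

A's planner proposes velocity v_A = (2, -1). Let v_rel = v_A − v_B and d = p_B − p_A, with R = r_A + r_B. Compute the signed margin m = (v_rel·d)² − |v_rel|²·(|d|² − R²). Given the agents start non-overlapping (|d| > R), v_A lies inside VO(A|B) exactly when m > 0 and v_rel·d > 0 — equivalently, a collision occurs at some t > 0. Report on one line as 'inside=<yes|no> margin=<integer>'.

d = (5, -12),  |d|² = 169;  R = 7+1 = 8,  c = 169−8² = 105
v_rel = (5, -5),  |v_rel|² = 50;  v_rel·d = (5)·(5) + (-5)·(-12) = 85
50·t² − 170·t + 105 = 0  ⇒  m = 85² − 50·105 = 1975
m = 1975 > 0,  v_rel·d = 85 > 0  ⇒  inside

inside=yes margin=1975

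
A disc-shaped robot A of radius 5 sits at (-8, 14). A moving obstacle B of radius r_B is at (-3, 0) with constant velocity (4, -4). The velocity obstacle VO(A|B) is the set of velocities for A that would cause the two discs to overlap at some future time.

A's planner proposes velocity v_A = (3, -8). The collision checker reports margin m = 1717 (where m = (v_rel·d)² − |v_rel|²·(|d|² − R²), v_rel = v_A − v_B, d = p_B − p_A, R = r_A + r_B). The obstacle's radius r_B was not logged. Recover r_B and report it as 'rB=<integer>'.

m = 1717
d = (5, -14);  v_rel = (-1, -4),  |v_rel|² = 17
v_rel×d = (-1)·(-14) − (-4)·(5) = 34
since m = R²·17 − 34²:  R² = (1156 + 1717) / 17 = 169
R = √169 = 13  ⇒  r_B = 13 − 5 = 8

rB=8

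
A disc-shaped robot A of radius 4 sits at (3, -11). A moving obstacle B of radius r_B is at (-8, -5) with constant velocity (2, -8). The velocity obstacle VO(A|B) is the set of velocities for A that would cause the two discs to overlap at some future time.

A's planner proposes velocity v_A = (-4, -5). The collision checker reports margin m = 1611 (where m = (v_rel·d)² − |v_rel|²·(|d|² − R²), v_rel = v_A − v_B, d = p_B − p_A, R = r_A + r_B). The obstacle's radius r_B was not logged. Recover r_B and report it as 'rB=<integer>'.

m = 1611
d = (-11, 6);  v_rel = (-6, 3),  |v_rel|² = 45
v_rel×d = (-6)·(6) − (3)·(-11) = -3
since m = R²·45 − (-3)²:  R² = (9 + 1611) / 45 = 36
R = √36 = 6  ⇒  r_B = 6 − 4 = 2

rB=2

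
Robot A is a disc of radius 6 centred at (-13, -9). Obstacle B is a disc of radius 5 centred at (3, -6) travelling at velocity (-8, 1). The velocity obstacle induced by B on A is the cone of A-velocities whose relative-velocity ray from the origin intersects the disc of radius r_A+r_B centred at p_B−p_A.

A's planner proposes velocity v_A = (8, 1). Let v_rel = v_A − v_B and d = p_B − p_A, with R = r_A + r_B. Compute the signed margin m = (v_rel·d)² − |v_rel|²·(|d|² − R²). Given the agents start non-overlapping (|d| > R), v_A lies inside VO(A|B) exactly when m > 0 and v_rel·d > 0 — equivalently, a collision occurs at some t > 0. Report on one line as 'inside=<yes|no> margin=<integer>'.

d = (16, 3),  |d|² = 265;  R = 6+5 = 11,  c = 265−11² = 144
v_rel = (16, 0),  |v_rel|² = 256;  v_rel·d = (16)·(16) + (0)·(3) = 256
256·t² − 512·t + 144 = 0  ⇒  m = 256² − 256·144 = 28672
m = 28672 > 0,  v_rel·d = 256 > 0  ⇒  inside

inside=yes margin=28672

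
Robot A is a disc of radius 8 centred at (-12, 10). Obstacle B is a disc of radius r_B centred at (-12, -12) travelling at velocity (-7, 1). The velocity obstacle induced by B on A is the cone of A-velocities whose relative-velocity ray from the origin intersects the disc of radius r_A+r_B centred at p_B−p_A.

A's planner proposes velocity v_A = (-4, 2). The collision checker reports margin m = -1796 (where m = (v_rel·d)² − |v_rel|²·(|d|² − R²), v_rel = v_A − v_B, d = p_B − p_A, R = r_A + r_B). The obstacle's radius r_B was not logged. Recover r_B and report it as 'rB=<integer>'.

m = -1796
d = (0, -22);  v_rel = (3, 1),  |v_rel|² = 10
v_rel×d = (3)·(-22) − (1)·(0) = -66
since m = R²·10 − (-66)²:  R² = (4356 + -1796) / 10 = 256
R = √256 = 16  ⇒  r_B = 16 − 8 = 8

rB=8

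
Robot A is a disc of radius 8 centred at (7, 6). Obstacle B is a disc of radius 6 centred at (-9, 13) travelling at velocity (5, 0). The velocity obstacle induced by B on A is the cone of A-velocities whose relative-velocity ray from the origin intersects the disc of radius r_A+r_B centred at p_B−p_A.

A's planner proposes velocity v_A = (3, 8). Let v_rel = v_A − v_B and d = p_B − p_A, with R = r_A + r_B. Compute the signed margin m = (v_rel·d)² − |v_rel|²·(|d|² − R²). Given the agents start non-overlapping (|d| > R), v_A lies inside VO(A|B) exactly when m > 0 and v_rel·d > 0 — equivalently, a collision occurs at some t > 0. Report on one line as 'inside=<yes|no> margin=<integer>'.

d = (-16, 7),  |d|² = 305;  R = 8+6 = 14,  c = 305−14² = 109
v_rel = (-2, 8),  |v_rel|² = 68;  v_rel·d = (-2)·(-16) + (8)·(7) = 88
68·t² − 176·t + 109 = 0  ⇒  m = 88² − 68·109 = 332
m = 332 > 0,  v_rel·d = 88 > 0  ⇒  inside

inside=yes margin=332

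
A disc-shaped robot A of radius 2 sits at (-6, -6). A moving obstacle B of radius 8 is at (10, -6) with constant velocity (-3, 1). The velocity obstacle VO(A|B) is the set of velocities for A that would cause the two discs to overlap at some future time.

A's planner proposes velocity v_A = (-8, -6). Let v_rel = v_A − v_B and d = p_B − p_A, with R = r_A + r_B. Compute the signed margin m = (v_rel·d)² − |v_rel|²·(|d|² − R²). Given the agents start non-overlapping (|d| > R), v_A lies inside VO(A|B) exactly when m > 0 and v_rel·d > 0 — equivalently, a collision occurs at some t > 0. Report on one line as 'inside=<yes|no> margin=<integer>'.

d = (16, 0),  |d|² = 256;  R = 2+8 = 10,  c = 256−10² = 156
v_rel = (-5, -7),  |v_rel|² = 74;  v_rel·d = (-5)·(16) + (-7)·(0) = -80
74·t² + 160·t + 156 = 0  ⇒  m = (-80)² − 74·156 = -5144
m = -5144 < 0,  v_rel·d = -80 < 0  ⇒  outside

inside=no margin=-5144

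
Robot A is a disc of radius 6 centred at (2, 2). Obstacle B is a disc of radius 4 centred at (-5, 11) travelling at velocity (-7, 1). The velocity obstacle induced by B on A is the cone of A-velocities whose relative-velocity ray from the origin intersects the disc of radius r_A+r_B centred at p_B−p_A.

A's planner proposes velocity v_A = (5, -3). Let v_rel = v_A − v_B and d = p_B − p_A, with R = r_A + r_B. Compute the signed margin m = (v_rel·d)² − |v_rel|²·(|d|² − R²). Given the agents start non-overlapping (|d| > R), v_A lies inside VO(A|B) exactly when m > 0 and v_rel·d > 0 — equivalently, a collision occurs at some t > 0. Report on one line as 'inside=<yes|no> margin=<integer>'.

d = (-7, 9),  |d|² = 130;  R = 6+4 = 10,  c = 130−10² = 30
v_rel = (12, -4),  |v_rel|² = 160;  v_rel·d = (12)·(-7) + (-4)·(9) = -120
160·t² + 240·t + 30 = 0  ⇒  m = (-120)² − 160·30 = 9600
m = 9600 > 0,  v_rel·d = -120 < 0  ⇒  outside

inside=no margin=9600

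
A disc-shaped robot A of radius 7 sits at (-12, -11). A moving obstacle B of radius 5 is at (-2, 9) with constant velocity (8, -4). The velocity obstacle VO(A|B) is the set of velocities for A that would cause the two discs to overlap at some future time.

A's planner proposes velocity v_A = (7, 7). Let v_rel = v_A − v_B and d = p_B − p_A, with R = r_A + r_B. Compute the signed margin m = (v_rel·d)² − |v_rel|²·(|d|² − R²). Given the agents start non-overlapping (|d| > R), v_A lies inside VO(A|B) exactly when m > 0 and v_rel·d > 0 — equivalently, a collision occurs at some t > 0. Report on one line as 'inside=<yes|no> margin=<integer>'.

d = (10, 20),  |d|² = 500;  R = 7+5 = 12,  c = 500−12² = 356
v_rel = (-1, 11),  |v_rel|² = 122;  v_rel·d = (-1)·(10) + (11)·(20) = 210
122·t² − 420·t + 356 = 0  ⇒  m = 210² − 122·356 = 668
m = 668 > 0,  v_rel·d = 210 > 0  ⇒  inside

inside=yes margin=668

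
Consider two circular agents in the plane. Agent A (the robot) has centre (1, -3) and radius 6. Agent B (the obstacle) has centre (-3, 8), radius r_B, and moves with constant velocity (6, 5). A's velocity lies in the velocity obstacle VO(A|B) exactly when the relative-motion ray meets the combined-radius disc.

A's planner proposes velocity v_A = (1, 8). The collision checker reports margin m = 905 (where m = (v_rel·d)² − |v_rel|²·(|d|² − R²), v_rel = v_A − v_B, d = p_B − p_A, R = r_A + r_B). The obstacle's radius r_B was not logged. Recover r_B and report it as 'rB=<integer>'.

m = 905
d = (-4, 11);  v_rel = (-5, 3),  |v_rel|² = 34
v_rel×d = (-5)·(11) − (3)·(-4) = -43
since m = R²·34 − (-43)²:  R² = (1849 + 905) / 34 = 81
R = √81 = 9  ⇒  r_B = 9 − 6 = 3

rB=3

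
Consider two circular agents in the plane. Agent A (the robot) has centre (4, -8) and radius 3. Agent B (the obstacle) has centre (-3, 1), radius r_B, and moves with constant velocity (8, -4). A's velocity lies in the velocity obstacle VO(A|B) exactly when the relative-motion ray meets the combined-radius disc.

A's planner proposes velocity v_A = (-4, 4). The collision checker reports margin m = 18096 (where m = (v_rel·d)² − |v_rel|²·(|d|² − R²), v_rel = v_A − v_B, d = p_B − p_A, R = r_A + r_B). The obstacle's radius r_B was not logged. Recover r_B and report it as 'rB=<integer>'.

m = 18096
d = (-7, 9);  v_rel = (-12, 8),  |v_rel|² = 208
v_rel×d = (-12)·(9) − (8)·(-7) = -52
since m = R²·208 − (-52)²:  R² = (2704 + 18096) / 208 = 100
R = √100 = 10  ⇒  r_B = 10 − 3 = 7

rB=7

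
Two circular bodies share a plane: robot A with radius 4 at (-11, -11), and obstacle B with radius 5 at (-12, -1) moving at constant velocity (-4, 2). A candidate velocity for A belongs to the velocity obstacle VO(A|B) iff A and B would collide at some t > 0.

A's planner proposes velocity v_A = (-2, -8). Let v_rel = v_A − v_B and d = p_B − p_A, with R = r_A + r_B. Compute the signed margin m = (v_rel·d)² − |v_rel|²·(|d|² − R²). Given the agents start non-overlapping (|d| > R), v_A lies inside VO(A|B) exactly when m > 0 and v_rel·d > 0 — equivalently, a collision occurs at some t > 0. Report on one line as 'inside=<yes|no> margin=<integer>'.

d = (-1, 10),  |d|² = 101;  R = 4+5 = 9,  c = 101−9² = 20
v_rel = (2, -10),  |v_rel|² = 104;  v_rel·d = (2)·(-1) + (-10)·(10) = -102
104·t² + 204·t + 20 = 0  ⇒  m = (-102)² − 104·20 = 8324
m = 8324 > 0,  v_rel·d = -102 < 0  ⇒  outside

inside=no margin=8324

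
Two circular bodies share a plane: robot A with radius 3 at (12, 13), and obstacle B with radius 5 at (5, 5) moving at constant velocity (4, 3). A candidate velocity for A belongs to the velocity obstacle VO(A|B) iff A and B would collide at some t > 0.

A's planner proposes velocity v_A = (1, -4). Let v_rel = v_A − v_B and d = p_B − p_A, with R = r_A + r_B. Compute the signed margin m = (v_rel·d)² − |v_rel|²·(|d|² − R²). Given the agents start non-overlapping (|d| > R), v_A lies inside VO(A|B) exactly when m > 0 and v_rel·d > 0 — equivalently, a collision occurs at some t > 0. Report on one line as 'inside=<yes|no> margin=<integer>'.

d = (-7, -8),  |d|² = 113;  R = 3+5 = 8,  c = 113−8² = 49
v_rel = (-3, -7),  |v_rel|² = 58;  v_rel·d = (-3)·(-7) + (-7)·(-8) = 77
58·t² − 154·t + 49 = 0  ⇒  m = 77² − 58·49 = 3087
m = 3087 > 0,  v_rel·d = 77 > 0  ⇒  inside

inside=yes margin=3087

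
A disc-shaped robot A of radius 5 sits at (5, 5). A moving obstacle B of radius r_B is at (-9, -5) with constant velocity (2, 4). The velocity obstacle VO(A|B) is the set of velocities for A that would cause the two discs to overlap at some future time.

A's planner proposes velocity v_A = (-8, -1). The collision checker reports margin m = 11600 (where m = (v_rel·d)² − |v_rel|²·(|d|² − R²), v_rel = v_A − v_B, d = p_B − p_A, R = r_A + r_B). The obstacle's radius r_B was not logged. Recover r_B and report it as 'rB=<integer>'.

m = 11600
d = (-14, -10);  v_rel = (-10, -5),  |v_rel|² = 125
v_rel×d = (-10)·(-10) − (-5)·(-14) = 30
since m = R²·125 − 30²:  R² = (900 + 11600) / 125 = 100
R = √100 = 10  ⇒  r_B = 10 − 5 = 5

rB=5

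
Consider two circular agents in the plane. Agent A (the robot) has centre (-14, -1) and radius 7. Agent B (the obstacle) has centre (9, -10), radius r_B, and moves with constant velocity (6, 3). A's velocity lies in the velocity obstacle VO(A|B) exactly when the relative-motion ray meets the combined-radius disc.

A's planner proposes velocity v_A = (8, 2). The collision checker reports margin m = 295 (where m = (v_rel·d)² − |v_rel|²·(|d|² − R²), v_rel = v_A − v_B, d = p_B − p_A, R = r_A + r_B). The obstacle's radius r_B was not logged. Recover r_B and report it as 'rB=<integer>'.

m = 295
d = (23, -9);  v_rel = (2, -1),  |v_rel|² = 5
v_rel×d = (2)·(-9) − (-1)·(23) = 5
since m = R²·5 − 5²:  R² = (25 + 295) / 5 = 64
R = √64 = 8  ⇒  r_B = 8 − 7 = 1

rB=1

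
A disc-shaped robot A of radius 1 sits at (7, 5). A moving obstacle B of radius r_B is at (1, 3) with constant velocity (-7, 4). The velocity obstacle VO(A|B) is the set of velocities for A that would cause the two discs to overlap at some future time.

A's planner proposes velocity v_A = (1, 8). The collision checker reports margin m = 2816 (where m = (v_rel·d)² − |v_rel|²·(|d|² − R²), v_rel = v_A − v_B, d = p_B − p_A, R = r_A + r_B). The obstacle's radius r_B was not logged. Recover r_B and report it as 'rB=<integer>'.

m = 2816
d = (-6, -2);  v_rel = (8, 4),  |v_rel|² = 80
v_rel×d = (8)·(-2) − (4)·(-6) = 8
since m = R²·80 − 8²:  R² = (64 + 2816) / 80 = 36
R = √36 = 6  ⇒  r_B = 6 − 1 = 5

rB=5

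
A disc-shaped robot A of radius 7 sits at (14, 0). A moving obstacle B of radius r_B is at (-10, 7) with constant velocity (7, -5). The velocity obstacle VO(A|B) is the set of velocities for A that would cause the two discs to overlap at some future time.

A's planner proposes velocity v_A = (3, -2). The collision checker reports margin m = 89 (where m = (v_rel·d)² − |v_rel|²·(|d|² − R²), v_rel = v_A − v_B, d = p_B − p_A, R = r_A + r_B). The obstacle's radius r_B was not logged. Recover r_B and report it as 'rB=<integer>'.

m = 89
d = (-24, 7);  v_rel = (-4, 3),  |v_rel|² = 25
v_rel×d = (-4)·(7) − (3)·(-24) = 44
since m = R²·25 − 44²:  R² = (1936 + 89) / 25 = 81
R = √81 = 9  ⇒  r_B = 9 − 7 = 2

rB=2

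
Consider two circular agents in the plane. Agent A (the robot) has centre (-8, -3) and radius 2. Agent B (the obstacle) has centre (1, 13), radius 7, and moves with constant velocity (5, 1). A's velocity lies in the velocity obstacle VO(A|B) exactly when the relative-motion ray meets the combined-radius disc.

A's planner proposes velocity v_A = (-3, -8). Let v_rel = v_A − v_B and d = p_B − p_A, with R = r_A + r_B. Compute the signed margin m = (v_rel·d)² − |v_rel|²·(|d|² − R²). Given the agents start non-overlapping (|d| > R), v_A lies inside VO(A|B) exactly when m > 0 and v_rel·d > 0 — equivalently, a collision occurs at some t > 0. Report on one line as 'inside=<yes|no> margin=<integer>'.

d = (9, 16),  |d|² = 337;  R = 2+7 = 9,  c = 337−9² = 256
v_rel = (-8, -9),  |v_rel|² = 145;  v_rel·d = (-8)·(9) + (-9)·(16) = -216
145·t² + 432·t + 256 = 0  ⇒  m = (-216)² − 145·256 = 9536
m = 9536 > 0,  v_rel·d = -216 < 0  ⇒  outside

inside=no margin=9536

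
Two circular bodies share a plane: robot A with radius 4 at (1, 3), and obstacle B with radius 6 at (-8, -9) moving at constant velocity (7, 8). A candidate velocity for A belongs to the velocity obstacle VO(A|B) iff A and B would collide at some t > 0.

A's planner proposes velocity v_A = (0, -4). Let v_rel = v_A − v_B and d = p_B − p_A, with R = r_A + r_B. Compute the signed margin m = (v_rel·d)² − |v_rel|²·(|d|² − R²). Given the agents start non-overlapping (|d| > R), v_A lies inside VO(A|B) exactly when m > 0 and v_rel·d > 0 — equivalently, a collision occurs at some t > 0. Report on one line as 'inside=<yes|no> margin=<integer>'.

d = (-9, -12),  |d|² = 225;  R = 4+6 = 10,  c = 225−10² = 125
v_rel = (-7, -12),  |v_rel|² = 193;  v_rel·d = (-7)·(-9) + (-12)·(-12) = 207
193·t² − 414·t + 125 = 0  ⇒  m = 207² − 193·125 = 18724
m = 18724 > 0,  v_rel·d = 207 > 0  ⇒  inside

inside=yes margin=18724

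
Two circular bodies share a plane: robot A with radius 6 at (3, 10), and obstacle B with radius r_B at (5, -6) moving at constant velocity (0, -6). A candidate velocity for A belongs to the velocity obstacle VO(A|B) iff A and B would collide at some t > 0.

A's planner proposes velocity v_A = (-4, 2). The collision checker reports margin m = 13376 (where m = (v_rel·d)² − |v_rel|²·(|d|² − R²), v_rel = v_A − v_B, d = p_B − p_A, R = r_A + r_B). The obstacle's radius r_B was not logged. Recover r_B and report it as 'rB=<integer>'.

m = 13376
d = (2, -16);  v_rel = (-4, 8),  |v_rel|² = 80
v_rel×d = (-4)·(-16) − (8)·(2) = 48
since m = R²·80 − 48²:  R² = (2304 + 13376) / 80 = 196
R = √196 = 14  ⇒  r_B = 14 − 6 = 8

rB=8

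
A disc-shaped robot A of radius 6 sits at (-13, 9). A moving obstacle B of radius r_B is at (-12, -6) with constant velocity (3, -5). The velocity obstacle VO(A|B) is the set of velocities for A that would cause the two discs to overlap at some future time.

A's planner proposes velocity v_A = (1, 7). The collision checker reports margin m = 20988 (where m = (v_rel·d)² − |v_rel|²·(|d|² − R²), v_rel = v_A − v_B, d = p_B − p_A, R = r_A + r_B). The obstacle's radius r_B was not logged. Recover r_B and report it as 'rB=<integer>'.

m = 20988
d = (1, -15);  v_rel = (-2, 12),  |v_rel|² = 148
v_rel×d = (-2)·(-15) − (12)·(1) = 18
since m = R²·148 − 18²:  R² = (324 + 20988) / 148 = 144
R = √144 = 12  ⇒  r_B = 12 − 6 = 6

rB=6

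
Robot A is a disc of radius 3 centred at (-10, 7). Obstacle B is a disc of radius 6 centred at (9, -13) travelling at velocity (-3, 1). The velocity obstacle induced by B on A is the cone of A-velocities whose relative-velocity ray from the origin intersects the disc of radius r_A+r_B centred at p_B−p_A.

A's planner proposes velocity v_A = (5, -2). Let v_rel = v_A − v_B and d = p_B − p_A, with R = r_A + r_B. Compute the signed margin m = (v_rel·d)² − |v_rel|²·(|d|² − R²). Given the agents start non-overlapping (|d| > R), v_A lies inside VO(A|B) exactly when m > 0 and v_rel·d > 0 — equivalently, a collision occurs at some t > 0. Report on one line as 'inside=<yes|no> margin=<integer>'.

d = (19, -20),  |d|² = 761;  R = 3+6 = 9,  c = 761−9² = 680
v_rel = (8, -3),  |v_rel|² = 73;  v_rel·d = (8)·(19) + (-3)·(-20) = 212
73·t² − 424·t + 680 = 0  ⇒  m = 212² − 73·680 = -4696
m = -4696 < 0,  v_rel·d = 212 > 0  ⇒  outside

inside=no margin=-4696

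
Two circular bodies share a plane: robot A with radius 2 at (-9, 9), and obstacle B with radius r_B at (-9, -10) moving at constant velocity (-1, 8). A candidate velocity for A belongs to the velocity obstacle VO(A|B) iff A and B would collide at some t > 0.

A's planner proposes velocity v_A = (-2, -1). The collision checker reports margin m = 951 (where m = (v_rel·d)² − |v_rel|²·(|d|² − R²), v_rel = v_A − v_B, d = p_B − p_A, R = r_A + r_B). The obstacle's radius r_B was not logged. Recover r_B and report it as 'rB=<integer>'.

m = 951
d = (0, -19);  v_rel = (-1, -9),  |v_rel|² = 82
v_rel×d = (-1)·(-19) − (-9)·(0) = 19
since m = R²·82 − 19²:  R² = (361 + 951) / 82 = 16
R = √16 = 4  ⇒  r_B = 4 − 2 = 2

rB=2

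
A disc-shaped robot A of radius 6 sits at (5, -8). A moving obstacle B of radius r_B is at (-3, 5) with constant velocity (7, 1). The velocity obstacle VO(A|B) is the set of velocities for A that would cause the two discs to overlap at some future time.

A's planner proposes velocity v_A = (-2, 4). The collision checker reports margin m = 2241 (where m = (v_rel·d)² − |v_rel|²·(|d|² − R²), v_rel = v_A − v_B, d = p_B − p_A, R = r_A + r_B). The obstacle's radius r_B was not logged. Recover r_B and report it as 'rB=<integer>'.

m = 2241
d = (-8, 13);  v_rel = (-9, 3),  |v_rel|² = 90
v_rel×d = (-9)·(13) − (3)·(-8) = -93
since m = R²·90 − (-93)²:  R² = (8649 + 2241) / 90 = 121
R = √121 = 11  ⇒  r_B = 11 − 6 = 5

rB=5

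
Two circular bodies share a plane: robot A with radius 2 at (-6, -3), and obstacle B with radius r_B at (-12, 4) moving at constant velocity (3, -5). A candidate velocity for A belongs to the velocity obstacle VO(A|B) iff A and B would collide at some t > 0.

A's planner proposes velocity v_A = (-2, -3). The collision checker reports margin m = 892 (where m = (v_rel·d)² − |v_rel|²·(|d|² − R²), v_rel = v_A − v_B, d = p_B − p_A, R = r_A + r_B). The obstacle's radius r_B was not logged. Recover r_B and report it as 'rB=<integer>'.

m = 892
d = (-6, 7);  v_rel = (-5, 2),  |v_rel|² = 29
v_rel×d = (-5)·(7) − (2)·(-6) = -23
since m = R²·29 − (-23)²:  R² = (529 + 892) / 29 = 49
R = √49 = 7  ⇒  r_B = 7 − 2 = 5

rB=5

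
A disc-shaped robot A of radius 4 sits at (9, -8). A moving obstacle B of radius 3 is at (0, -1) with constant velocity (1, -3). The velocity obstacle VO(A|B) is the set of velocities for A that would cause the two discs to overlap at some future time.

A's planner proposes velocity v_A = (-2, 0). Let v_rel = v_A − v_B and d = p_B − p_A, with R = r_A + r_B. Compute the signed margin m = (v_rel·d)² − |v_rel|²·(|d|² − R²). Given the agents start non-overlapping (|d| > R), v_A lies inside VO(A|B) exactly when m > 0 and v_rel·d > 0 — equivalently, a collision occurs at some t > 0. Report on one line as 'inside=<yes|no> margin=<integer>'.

d = (-9, 7),  |d|² = 130;  R = 4+3 = 7,  c = 130−7² = 81
v_rel = (-3, 3),  |v_rel|² = 18;  v_rel·d = (-3)·(-9) + (3)·(7) = 48
18·t² − 96·t + 81 = 0  ⇒  m = 48² − 18·81 = 846
m = 846 > 0,  v_rel·d = 48 > 0  ⇒  inside

inside=yes margin=846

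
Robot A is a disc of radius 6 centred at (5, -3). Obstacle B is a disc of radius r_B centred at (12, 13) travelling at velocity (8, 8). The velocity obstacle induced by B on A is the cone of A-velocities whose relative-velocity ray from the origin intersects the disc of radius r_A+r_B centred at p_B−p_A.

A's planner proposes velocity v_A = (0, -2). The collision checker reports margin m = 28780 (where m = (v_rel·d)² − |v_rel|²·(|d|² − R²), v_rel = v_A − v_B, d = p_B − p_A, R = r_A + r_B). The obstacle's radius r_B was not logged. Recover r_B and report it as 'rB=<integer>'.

m = 28780
d = (7, 16);  v_rel = (-8, -10),  |v_rel|² = 164
v_rel×d = (-8)·(16) − (-10)·(7) = -58
since m = R²·164 − (-58)²:  R² = (3364 + 28780) / 164 = 196
R = √196 = 14  ⇒  r_B = 14 − 6 = 8

rB=8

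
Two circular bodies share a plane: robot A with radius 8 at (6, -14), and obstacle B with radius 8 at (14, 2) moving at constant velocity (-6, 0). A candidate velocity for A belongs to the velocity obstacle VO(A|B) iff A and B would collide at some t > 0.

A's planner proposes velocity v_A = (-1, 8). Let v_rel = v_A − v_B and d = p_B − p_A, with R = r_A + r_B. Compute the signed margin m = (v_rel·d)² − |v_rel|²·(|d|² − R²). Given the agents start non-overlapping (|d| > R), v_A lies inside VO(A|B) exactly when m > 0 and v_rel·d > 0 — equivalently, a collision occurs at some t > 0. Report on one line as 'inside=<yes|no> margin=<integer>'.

d = (8, 16),  |d|² = 320;  R = 8+8 = 16,  c = 320−16² = 64
v_rel = (5, 8),  |v_rel|² = 89;  v_rel·d = (5)·(8) + (8)·(16) = 168
89·t² − 336·t + 64 = 0  ⇒  m = 168² − 89·64 = 22528
m = 22528 > 0,  v_rel·d = 168 > 0  ⇒  inside

inside=yes margin=22528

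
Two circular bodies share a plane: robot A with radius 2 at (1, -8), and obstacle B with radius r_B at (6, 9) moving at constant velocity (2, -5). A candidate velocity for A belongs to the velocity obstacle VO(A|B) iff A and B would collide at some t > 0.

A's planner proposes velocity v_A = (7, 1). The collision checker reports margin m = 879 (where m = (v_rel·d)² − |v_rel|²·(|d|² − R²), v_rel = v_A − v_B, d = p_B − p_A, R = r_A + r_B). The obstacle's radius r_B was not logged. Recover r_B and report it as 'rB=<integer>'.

m = 879
d = (5, 17);  v_rel = (5, 6),  |v_rel|² = 61
v_rel×d = (5)·(17) − (6)·(5) = 55
since m = R²·61 − 55²:  R² = (3025 + 879) / 61 = 64
R = √64 = 8  ⇒  r_B = 8 − 2 = 6

rB=6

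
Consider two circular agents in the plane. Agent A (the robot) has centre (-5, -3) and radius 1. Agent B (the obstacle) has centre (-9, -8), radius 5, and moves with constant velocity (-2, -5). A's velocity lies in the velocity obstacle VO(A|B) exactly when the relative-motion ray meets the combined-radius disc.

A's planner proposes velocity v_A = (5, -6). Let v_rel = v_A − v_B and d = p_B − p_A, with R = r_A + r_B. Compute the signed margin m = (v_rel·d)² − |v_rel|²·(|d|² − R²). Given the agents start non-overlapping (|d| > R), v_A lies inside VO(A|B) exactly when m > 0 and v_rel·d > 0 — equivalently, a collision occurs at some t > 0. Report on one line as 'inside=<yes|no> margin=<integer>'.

d = (-4, -5),  |d|² = 41;  R = 1+5 = 6,  c = 41−6² = 5
v_rel = (7, -1),  |v_rel|² = 50;  v_rel·d = (7)·(-4) + (-1)·(-5) = -23
50·t² + 46·t + 5 = 0  ⇒  m = (-23)² − 50·5 = 279
m = 279 > 0,  v_rel·d = -23 < 0  ⇒  outside

inside=no margin=279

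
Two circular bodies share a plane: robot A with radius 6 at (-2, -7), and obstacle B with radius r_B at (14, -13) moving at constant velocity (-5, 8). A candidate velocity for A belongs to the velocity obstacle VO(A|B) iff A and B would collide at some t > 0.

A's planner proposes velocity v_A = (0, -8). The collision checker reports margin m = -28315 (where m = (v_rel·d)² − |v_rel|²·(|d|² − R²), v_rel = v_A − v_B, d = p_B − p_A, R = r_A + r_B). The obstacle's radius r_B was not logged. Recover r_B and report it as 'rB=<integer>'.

m = -28315
d = (16, -6);  v_rel = (5, -16),  |v_rel|² = 281
v_rel×d = (5)·(-6) − (-16)·(16) = 226
since m = R²·281 − 226²:  R² = (51076 + -28315) / 281 = 81
R = √81 = 9  ⇒  r_B = 9 − 6 = 3

rB=3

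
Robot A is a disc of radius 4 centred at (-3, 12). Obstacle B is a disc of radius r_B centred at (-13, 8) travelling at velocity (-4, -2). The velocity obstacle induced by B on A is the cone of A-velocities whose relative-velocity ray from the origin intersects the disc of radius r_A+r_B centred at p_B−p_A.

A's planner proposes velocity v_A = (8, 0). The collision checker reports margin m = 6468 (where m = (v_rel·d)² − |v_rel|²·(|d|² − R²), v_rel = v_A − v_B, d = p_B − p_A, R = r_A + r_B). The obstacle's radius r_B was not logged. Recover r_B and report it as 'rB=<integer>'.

m = 6468
d = (-10, -4);  v_rel = (12, 2),  |v_rel|² = 148
v_rel×d = (12)·(-4) − (2)·(-10) = -28
since m = R²·148 − (-28)²:  R² = (784 + 6468) / 148 = 49
R = √49 = 7  ⇒  r_B = 7 − 4 = 3

rB=3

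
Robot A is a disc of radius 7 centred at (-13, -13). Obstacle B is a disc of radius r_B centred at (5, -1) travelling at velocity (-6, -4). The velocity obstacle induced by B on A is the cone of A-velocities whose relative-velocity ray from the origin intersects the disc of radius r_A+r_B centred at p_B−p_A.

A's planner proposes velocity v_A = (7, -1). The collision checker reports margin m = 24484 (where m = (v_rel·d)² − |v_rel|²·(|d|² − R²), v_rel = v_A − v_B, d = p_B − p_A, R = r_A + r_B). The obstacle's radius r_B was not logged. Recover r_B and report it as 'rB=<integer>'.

m = 24484
d = (18, 12);  v_rel = (13, 3),  |v_rel|² = 178
v_rel×d = (13)·(12) − (3)·(18) = 102
since m = R²·178 − 102²:  R² = (10404 + 24484) / 178 = 196
R = √196 = 14  ⇒  r_B = 14 − 7 = 7

rB=7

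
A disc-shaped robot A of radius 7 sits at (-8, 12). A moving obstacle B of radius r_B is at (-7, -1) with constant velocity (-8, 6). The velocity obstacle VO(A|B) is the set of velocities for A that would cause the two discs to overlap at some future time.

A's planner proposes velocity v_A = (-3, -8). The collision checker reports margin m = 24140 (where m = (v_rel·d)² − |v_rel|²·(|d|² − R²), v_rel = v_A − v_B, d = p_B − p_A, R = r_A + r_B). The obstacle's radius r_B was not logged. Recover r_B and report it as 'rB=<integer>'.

m = 24140
d = (1, -13);  v_rel = (5, -14),  |v_rel|² = 221
v_rel×d = (5)·(-13) − (-14)·(1) = -51
since m = R²·221 − (-51)²:  R² = (2601 + 24140) / 221 = 121
R = √121 = 11  ⇒  r_B = 11 − 7 = 4

rB=4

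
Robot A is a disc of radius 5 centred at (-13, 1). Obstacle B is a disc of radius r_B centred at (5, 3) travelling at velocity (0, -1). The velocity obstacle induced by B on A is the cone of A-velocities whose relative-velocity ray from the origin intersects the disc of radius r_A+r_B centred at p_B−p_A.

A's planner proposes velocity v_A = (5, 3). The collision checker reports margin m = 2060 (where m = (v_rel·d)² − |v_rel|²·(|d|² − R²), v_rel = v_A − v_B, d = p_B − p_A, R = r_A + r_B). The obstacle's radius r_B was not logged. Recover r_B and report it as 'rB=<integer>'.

m = 2060
d = (18, 2);  v_rel = (5, 4),  |v_rel|² = 41
v_rel×d = (5)·(2) − (4)·(18) = -62
since m = R²·41 − (-62)²:  R² = (3844 + 2060) / 41 = 144
R = √144 = 12  ⇒  r_B = 12 − 5 = 7

rB=7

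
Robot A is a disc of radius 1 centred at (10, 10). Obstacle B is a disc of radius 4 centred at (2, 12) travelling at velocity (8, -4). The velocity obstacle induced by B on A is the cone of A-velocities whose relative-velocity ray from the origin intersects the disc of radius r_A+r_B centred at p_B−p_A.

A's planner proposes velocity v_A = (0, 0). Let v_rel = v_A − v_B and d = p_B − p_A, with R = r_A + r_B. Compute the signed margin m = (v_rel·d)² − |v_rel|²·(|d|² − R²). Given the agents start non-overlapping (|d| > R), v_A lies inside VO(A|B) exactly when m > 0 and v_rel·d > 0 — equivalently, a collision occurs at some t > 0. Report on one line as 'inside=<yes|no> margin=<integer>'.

d = (-8, 2),  |d|² = 68;  R = 1+4 = 5,  c = 68−5² = 43
v_rel = (-8, 4),  |v_rel|² = 80;  v_rel·d = (-8)·(-8) + (4)·(2) = 72
80·t² − 144·t + 43 = 0  ⇒  m = 72² − 80·43 = 1744
m = 1744 > 0,  v_rel·d = 72 > 0  ⇒  inside

inside=yes margin=1744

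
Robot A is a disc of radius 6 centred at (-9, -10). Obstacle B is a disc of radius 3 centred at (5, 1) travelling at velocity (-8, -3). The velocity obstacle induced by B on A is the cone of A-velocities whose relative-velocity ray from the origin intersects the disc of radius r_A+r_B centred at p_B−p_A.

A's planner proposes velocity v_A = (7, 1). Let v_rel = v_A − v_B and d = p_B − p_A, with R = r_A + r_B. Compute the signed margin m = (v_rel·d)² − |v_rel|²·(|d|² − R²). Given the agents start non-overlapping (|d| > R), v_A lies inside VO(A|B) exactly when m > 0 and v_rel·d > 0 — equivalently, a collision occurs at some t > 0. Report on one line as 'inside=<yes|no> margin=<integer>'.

d = (14, 11),  |d|² = 317;  R = 6+3 = 9,  c = 317−9² = 236
v_rel = (15, 4),  |v_rel|² = 241;  v_rel·d = (15)·(14) + (4)·(11) = 254
241·t² − 508·t + 236 = 0  ⇒  m = 254² − 241·236 = 7640
m = 7640 > 0,  v_rel·d = 254 > 0  ⇒  inside

inside=yes margin=7640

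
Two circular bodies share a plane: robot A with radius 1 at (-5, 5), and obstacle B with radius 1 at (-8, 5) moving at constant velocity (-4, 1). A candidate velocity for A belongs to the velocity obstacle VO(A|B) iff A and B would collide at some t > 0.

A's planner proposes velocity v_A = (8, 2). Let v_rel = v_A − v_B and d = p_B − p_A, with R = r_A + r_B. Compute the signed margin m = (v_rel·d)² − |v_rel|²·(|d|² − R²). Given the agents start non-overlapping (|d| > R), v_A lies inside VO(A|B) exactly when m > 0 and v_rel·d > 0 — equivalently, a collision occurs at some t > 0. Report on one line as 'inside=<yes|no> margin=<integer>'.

d = (-3, 0),  |d|² = 9;  R = 1+1 = 2,  c = 9−2² = 5
v_rel = (12, 1),  |v_rel|² = 145;  v_rel·d = (12)·(-3) + (1)·(0) = -36
145·t² + 72·t + 5 = 0  ⇒  m = (-36)² − 145·5 = 571
m = 571 > 0,  v_rel·d = -36 < 0  ⇒  outside

inside=no margin=571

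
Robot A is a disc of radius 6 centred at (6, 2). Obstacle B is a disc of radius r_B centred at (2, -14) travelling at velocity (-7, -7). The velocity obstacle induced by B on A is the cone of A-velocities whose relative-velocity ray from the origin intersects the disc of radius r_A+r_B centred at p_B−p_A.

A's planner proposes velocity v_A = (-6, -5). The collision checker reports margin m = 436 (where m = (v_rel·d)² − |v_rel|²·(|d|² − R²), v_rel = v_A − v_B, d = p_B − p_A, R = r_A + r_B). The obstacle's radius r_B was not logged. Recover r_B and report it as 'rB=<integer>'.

m = 436
d = (-4, -16);  v_rel = (1, 2),  |v_rel|² = 5
v_rel×d = (1)·(-16) − (2)·(-4) = -8
since m = R²·5 − (-8)²:  R² = (64 + 436) / 5 = 100
R = √100 = 10  ⇒  r_B = 10 − 6 = 4

rB=4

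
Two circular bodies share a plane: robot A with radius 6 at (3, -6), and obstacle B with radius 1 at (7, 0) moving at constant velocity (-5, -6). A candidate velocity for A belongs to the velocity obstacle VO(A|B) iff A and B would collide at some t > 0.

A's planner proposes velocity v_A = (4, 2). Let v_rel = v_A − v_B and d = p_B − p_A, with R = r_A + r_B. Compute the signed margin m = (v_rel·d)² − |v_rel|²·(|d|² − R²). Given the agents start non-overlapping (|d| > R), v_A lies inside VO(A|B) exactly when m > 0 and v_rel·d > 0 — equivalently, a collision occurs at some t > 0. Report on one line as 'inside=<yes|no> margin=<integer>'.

d = (4, 6),  |d|² = 52;  R = 6+1 = 7,  c = 52−7² = 3
v_rel = (9, 8),  |v_rel|² = 145;  v_rel·d = (9)·(4) + (8)·(6) = 84
145·t² − 168·t + 3 = 0  ⇒  m = 84² − 145·3 = 6621
m = 6621 > 0,  v_rel·d = 84 > 0  ⇒  inside

inside=yes margin=6621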